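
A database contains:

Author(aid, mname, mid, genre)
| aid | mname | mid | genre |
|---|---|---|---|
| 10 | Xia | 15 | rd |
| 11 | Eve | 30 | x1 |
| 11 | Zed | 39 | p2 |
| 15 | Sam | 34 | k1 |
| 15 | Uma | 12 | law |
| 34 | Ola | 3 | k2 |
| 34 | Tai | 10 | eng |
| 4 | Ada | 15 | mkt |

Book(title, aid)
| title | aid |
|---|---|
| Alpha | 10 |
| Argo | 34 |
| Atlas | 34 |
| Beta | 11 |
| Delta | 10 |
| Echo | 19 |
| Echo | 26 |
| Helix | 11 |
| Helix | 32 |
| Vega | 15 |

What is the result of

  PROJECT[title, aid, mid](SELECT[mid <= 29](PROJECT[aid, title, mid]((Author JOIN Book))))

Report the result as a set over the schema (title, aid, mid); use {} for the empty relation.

{(Alpha, 10, 15), (Argo, 34, 10), (Argo, 34, 3), (Atlas, 34, 10), (Atlas, 34, 3), (Delta, 10, 15), (Vega, 15, 12)}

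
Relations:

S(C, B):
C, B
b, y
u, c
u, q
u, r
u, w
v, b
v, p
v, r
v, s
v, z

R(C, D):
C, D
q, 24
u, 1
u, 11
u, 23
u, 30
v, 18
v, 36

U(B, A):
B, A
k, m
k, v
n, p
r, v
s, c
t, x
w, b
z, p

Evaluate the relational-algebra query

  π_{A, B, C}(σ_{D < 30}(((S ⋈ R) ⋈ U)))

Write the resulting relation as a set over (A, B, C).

{(b, w, u), (c, s, v), (p, z, v), (v, r, u), (v, r, v)}

Joining S and R on C yields {(u, c, 1), (u, c, 11), (u, c, 23), (u, c, 30), (u, q, 1), (u, q, 11), (u, q, 23), (u, q, 30), (u, r, 1), (u, r, 11), (u, r, 23), (u, r, 30), (u, w, 1), (u, w, 11), (u, w, 23), (u, w, 30), (v, b, 18), (v, b, 36), (v, p, 18), (v, p, 36), (v, r, 18), (v, r, 36), (v, s, 18), (v, s, 36), (v, z, 18), (v, z, 36)}.
Joining (S ⋈ R) and U on B yields {(u, r, 1, v), (u, r, 11, v), (u, r, 23, v), (u, r, 30, v), (u, w, 1, b), (u, w, 11, b), (u, w, 23, b), (u, w, 30, b), (v, r, 18, v), (v, r, 36, v), (v, s, 18, c), (v, s, 36, c), (v, z, 18, p), (v, z, 36, p)}.
Apply σ_{D < 30}; surviving tuples: {(u, r, 1, v), (u, r, 11, v), (u, r, 23, v), (u, w, 1, b), (u, w, 11, b), (u, w, 23, b), (v, r, 18, v), (v, s, 18, c), (v, z, 18, p)}
π[A, B, C]: project onto (A, B, C) (4 duplicate(s) eliminated) → {(b, w, u), (c, s, v), (p, z, v), (v, r, u), (v, r, v)}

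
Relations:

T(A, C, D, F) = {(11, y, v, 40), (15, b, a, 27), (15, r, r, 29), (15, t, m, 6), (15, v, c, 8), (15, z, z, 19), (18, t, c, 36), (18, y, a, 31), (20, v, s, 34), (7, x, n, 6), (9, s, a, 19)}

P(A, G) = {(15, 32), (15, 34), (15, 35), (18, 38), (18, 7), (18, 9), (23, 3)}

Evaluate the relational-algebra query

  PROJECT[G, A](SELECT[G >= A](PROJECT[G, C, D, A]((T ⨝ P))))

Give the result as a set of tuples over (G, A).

Joining T and P on A yields {(15, b, a, 27, 32), (15, b, a, 27, 34), (15, b, a, 27, 35), (15, r, r, 29, 32), (15, r, r, 29, 34), (15, r, r, 29, 35), (15, t, m, 6, 32), (15, t, m, 6, 34), (15, t, m, 6, 35), (15, v, c, 8, 32), (15, v, c, 8, 34), (15, v, c, 8, 35), (15, z, z, 19, 32), (15, z, z, 19, 34), (15, z, z, 19, 35), (18, t, c, 36, 38), (18, t, c, 36, 7), (18, t, c, 36, 9), (18, y, a, 31, 38), (18, y, a, 31, 7), (18, y, a, 31, 9)}.
π_{G, C, D, A} gives {(32, b, a, 15), (32, r, r, 15), (32, t, m, 15), (32, v, c, 15), (32, z, z, 15), (34, b, a, 15), (34, r, r, 15), (34, t, m, 15), (34, v, c, 15), (34, z, z, 15), (35, b, a, 15), (35, r, r, 15), (35, t, m, 15), (35, v, c, 15), (35, z, z, 15), (38, t, c, 18), (38, y, a, 18), (7, t, c, 18), (7, y, a, 18), (9, t, c, 18), (9, y, a, 18)}.
σ[G >= A]: keep tuples satisfying G >= A → {(32, b, a, 15), (32, r, r, 15), (32, t, m, 15), (32, v, c, 15), (32, z, z, 15), (34, b, a, 15), (34, r, r, 15), (34, t, m, 15), (34, v, c, 15), (34, z, z, 15), (35, b, a, 15), (35, r, r, 15), (35, t, m, 15), (35, v, c, 15), (35, z, z, 15), (38, t, c, 18), (38, y, a, 18)}
π_{G, A} gives {(32, 15), (34, 15), (35, 15), (38, 18)} (13 duplicate(s) eliminated).

{(32, 15), (34, 15), (35, 15), (38, 18)}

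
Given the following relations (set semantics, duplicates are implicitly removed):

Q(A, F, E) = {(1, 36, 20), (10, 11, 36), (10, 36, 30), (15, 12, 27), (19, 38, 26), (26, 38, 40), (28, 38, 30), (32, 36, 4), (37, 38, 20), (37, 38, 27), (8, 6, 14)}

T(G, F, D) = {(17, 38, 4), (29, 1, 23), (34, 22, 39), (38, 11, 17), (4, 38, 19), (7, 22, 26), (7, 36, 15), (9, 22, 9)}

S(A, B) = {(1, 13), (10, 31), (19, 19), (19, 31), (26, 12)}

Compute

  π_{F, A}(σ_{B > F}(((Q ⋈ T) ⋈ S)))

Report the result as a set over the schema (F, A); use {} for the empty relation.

Q ⋈ T (natural join on F): {(1, 36, 20, 7, 15), (10, 11, 36, 38, 17), (10, 36, 30, 7, 15), (19, 38, 26, 17, 4), (19, 38, 26, 4, 19), (26, 38, 40, 17, 4), (26, 38, 40, 4, 19), (28, 38, 30, 17, 4), (28, 38, 30, 4, 19), (32, 36, 4, 7, 15), (37, 38, 20, 17, 4), (37, 38, 20, 4, 19), (37, 38, 27, 17, 4), (37, 38, 27, 4, 19)}
(Q ⋈ T) ⋈ S (natural join on A): {(1, 36, 20, 7, 15, 13), (10, 11, 36, 38, 17, 31), (10, 36, 30, 7, 15, 31), (19, 38, 26, 17, 4, 19), (19, 38, 26, 17, 4, 31), (19, 38, 26, 4, 19, 19), (19, 38, 26, 4, 19, 31), (26, 38, 40, 17, 4, 12), (26, 38, 40, 4, 19, 12)}
Apply σ_{B > F}; surviving tuples: {(10, 11, 36, 38, 17, 31)}
Projecting to F, A: {(11, 10)}

{(11, 10)}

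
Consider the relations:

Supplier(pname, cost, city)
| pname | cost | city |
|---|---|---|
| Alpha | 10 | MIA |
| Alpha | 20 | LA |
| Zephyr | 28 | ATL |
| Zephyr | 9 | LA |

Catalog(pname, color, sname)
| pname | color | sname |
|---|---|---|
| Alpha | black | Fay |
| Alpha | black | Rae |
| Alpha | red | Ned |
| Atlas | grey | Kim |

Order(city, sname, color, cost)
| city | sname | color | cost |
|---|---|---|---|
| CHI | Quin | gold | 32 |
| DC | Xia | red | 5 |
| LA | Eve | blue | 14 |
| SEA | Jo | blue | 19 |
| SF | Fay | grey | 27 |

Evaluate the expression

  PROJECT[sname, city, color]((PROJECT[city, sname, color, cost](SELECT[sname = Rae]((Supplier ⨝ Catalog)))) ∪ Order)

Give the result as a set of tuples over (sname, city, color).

{(Eve, LA, blue), (Fay, SF, grey), (Jo, SEA, blue), (Quin, CHI, gold), (Rae, LA, black), (Rae, MIA, black), (Xia, DC, red)}

Joining Supplier and Catalog on pname yields {(Alpha, 10, MIA, black, Fay), (Alpha, 10, MIA, black, Rae), (Alpha, 10, MIA, red, Ned), (Alpha, 20, LA, black, Fay), (Alpha, 20, LA, black, Rae), (Alpha, 20, LA, red, Ned)}.
Selection sname = Rae: {(Alpha, 10, MIA, black, Rae), (Alpha, 20, LA, black, Rae)}
π[city, sname, color, cost]: project onto (city, sname, color, cost) → {(LA, Rae, black, 20), (MIA, Rae, black, 10)}
Union: {(LA, Rae, black, 20), (MIA, Rae, black, 10)} with {(CHI, Quin, gold, 32), (DC, Xia, red, 5), (LA, Eve, blue, 14), (SEA, Jo, blue, 19), (SF, Fay, grey, 27)} → {(CHI, Quin, gold, 32), (DC, Xia, red, 5), (LA, Eve, blue, 14), (LA, Rae, black, 20), (MIA, Rae, black, 10), (SEA, Jo, blue, 19), (SF, Fay, grey, 27)}
π[sname, city, color]: project onto (sname, city, color) → {(Eve, LA, blue), (Fay, SF, grey), (Jo, SEA, blue), (Quin, CHI, gold), (Rae, LA, black), (Rae, MIA, black), (Xia, DC, red)}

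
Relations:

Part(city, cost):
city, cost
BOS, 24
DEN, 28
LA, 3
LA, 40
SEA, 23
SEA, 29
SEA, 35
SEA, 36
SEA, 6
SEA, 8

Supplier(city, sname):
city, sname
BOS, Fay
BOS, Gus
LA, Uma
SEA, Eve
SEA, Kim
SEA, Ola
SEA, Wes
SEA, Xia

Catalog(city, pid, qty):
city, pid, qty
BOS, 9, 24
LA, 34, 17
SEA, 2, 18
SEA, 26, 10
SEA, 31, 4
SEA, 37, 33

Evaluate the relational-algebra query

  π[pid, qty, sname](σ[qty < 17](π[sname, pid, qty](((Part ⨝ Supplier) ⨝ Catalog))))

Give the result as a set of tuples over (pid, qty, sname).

Part ⋈ Supplier (natural join on city): {(BOS, 24, Fay), (BOS, 24, Gus), (LA, 3, Uma), (LA, 40, Uma), (SEA, 23, Eve), (SEA, 23, Kim), (SEA, 23, Ola), (SEA, 23, Wes), (SEA, 23, Xia), (SEA, 29, Eve), (SEA, 29, Kim), (SEA, 29, Ola), (SEA, 29, Wes), (SEA, 29, Xia), (SEA, 35, Eve), (SEA, 35, Kim), (SEA, 35, Ola), (SEA, 35, Wes), (SEA, 35, Xia), (SEA, 36, Eve), (SEA, 36, Kim), (SEA, 36, Ola), (SEA, 36, Wes), (SEA, 36, Xia), (SEA, 6, Eve), (SEA, 6, Kim), (SEA, 6, Ola), (SEA, 6, Wes), (SEA, 6, Xia), (SEA, 8, Eve), (SEA, 8, Kim), (SEA, 8, Ola), (SEA, 8, Wes), (SEA, 8, Xia)}
(Part ⨝ Supplier) ⋈ Catalog (natural join on city): {(BOS, 24, Fay, 9, 24), (BOS, 24, Gus, 9, 24), (LA, 3, Uma, 34, 17), (LA, 40, Uma, 34, 17), (SEA, 23, Eve, 2, 18), (SEA, 23, Eve, 26, 10), (SEA, 23, Eve, 31, 4), (SEA, 23, Eve, 37, 33), (SEA, 23, Kim, 2, 18), (SEA, 23, Kim, 26, 10), (SEA, 23, Kim, 31, 4), (SEA, 23, Kim, 37, 33), (SEA, 23, Ola, 2, 18), (SEA, 23, Ola, 26, 10), (SEA, 23, Ola, 31, 4), (SEA, 23, Ola, 37, 33), (SEA, 23, Wes, 2, 18), (SEA, 23, Wes, 26, 10), (SEA, 23, Wes, 31, 4), (SEA, 23, Wes, 37, 33), (SEA, 23, Xia, 2, 18), (SEA, 23, Xia, 26, 10), (SEA, 23, Xia, 31, 4), (SEA, 23, Xia, 37, 33), (SEA, 29, Eve, 2, 18), (SEA, 29, Eve, 26, 10), (SEA, 29, Eve, 31, 4), (SEA, 29, Eve, 37, 33), (SEA, 29, Kim, 2, 18), (SEA, 29, Kim, 26, 10), (SEA, 29, Kim, 31, 4), (SEA, 29, Kim, 37, 33), (SEA, 29, Ola, 2, 18), (SEA, 29, Ola, 26, 10), (SEA, 29, Ola, 31, 4), (SEA, 29, Ola, 37, 33), (SEA, 29, Wes, 2, 18), (SEA, 29, Wes, 26, 10), (SEA, 29, Wes, 31, 4), (SEA, 29, Wes, 37, 33), (SEA, 29, Xia, 2, 18), (SEA, 29, Xia, 26, 10), (SEA, 29, Xia, 31, 4), (SEA, 29, Xia, 37, 33), (SEA, 35, Eve, 2, 18), (SEA, 35, Eve, 26, 10), (SEA, 35, Eve, 31, 4), (SEA, 35, Eve, 37, 33), (SEA, 35, Kim, 2, 18), (SEA, 35, Kim, 26, 10), (SEA, 35, Kim, 31, 4), (SEA, 35, Kim, 37, 33), (SEA, 35, Ola, 2, 18), (SEA, 35, Ola, 26, 10), (SEA, 35, Ola, 31, 4), (SEA, 35, Ola, 37, 33), (SEA, 35, Wes, 2, 18), (SEA, 35, Wes, 26, 10), (SEA, 35, Wes, 31, 4), (SEA, 35, Wes, 37, 33), (SEA, 35, Xia, 2, 18), (SEA, 35, Xia, 26, 10), (SEA, 35, Xia, 31, 4), (SEA, 35, Xia, 37, 33), (SEA, 36, Eve, 2, 18), (SEA, 36, Eve, 26, 10), (SEA, 36, Eve, 31, 4), (SEA, 36, Eve, 37, 33), (SEA, 36, Kim, 2, 18), (SEA, 36, Kim, 26, 10), (SEA, 36, Kim, 31, 4), (SEA, 36, Kim, 37, 33), (SEA, 36, Ola, 2, 18), (SEA, 36, Ola, 26, 10), (SEA, 36, Ola, 31, 4), (SEA, 36, Ola, 37, 33), (SEA, 36, Wes, 2, 18), (SEA, 36, Wes, 26, 10), (SEA, 36, Wes, 31, 4), (SEA, 36, Wes, 37, 33), (SEA, 36, Xia, 2, 18), (SEA, 36, Xia, 26, 10), (SEA, 36, Xia, 31, 4), (SEA, 36, Xia, 37, 33), (SEA, 6, Eve, 2, 18), (SEA, 6, Eve, 26, 10), (SEA, 6, Eve, 31, 4), (SEA, 6, Eve, 37, 33), (SEA, 6, Kim, 2, 18), (SEA, 6, Kim, 26, 10), (SEA, 6, Kim, 31, 4), (SEA, 6, Kim, 37, 33), (SEA, 6, Ola, 2, 18), (SEA, 6, Ola, 26, 10), (SEA, 6, Ola, 31, 4), (SEA, 6, Ola, 37, 33), (SEA, 6, Wes, 2, 18), (SEA, 6, Wes, 26, 10), (SEA, 6, Wes, 31, 4), (SEA, 6, Wes, 37, 33), (SEA, 6, Xia, 2, 18), (SEA, 6, Xia, 26, 10), (SEA, 6, Xia, 31, 4), (SEA, 6, Xia, 37, 33), (SEA, 8, Eve, 2, 18), (SEA, 8, Eve, 26, 10), (SEA, 8, Eve, 31, 4), (SEA, 8, Eve, 37, 33), (SEA, 8, Kim, 2, 18), (SEA, 8, Kim, 26, 10), (SEA, 8, Kim, 31, 4), (SEA, 8, Kim, 37, 33), (SEA, 8, Ola, 2, 18), (SEA, 8, Ola, 26, 10), (SEA, 8, Ola, 31, 4), (SEA, 8, Ola, 37, 33), (SEA, 8, Wes, 2, 18), (SEA, 8, Wes, 26, 10), (SEA, 8, Wes, 31, 4), (SEA, 8, Wes, 37, 33), (SEA, 8, Xia, 2, 18), (SEA, 8, Xia, 26, 10), (SEA, 8, Xia, 31, 4), (SEA, 8, Xia, 37, 33)}
π[sname, pid, qty]: project onto (sname, pid, qty) (101 duplicate(s) eliminated) → {(Eve, 2, 18), (Eve, 26, 10), (Eve, 31, 4), (Eve, 37, 33), (Fay, 9, 24), (Gus, 9, 24), (Kim, 2, 18), (Kim, 26, 10), (Kim, 31, 4), (Kim, 37, 33), (Ola, 2, 18), (Ola, 26, 10), (Ola, 31, 4), (Ola, 37, 33), (Uma, 34, 17), (Wes, 2, 18), (Wes, 26, 10), (Wes, 31, 4), (Wes, 37, 33), (Xia, 2, 18), (Xia, 26, 10), (Xia, 31, 4), (Xia, 37, 33)}
Apply σ_{qty < 17}; surviving tuples: {(Eve, 26, 10), (Eve, 31, 4), (Kim, 26, 10), (Kim, 31, 4), (Ola, 26, 10), (Ola, 31, 4), (Wes, 26, 10), (Wes, 31, 4), (Xia, 26, 10), (Xia, 31, 4)}
π[pid, qty, sname]: project onto (pid, qty, sname) → {(26, 10, Eve), (26, 10, Kim), (26, 10, Ola), (26, 10, Wes), (26, 10, Xia), (31, 4, Eve), (31, 4, Kim), (31, 4, Ola), (31, 4, Wes), (31, 4, Xia)}

{(26, 10, Eve), (26, 10, Kim), (26, 10, Ola), (26, 10, Wes), (26, 10, Xia), (31, 4, Eve), (31, 4, Kim), (31, 4, Ola), (31, 4, Wes), (31, 4, Xia)}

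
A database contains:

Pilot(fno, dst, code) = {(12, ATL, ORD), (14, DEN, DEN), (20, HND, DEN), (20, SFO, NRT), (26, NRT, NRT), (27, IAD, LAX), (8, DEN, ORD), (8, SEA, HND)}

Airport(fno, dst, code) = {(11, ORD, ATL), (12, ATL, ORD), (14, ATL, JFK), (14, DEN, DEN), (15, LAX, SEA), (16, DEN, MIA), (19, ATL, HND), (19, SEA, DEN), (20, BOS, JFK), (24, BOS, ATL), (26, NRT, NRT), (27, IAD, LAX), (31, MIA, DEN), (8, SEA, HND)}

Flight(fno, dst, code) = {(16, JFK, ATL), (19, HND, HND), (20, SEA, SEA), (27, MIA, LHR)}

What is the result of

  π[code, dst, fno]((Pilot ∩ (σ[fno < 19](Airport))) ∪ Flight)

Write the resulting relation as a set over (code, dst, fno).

Apply σ_{fno < 19}; surviving tuples: {(11, ORD, ATL), (12, ATL, ORD), (14, ATL, JFK), (14, DEN, DEN), (15, LAX, SEA), (16, DEN, MIA), (8, SEA, HND)}
Set intersection of the two operands is {(12, ATL, ORD), (14, DEN, DEN), (8, SEA, HND)}.
Set union of the two operands is {(12, ATL, ORD), (14, DEN, DEN), (16, JFK, ATL), (19, HND, HND), (20, SEA, SEA), (27, MIA, LHR), (8, SEA, HND)}.
π[code, dst, fno]: project onto (code, dst, fno) → {(ATL, JFK, 16), (DEN, DEN, 14), (HND, HND, 19), (HND, SEA, 8), (LHR, MIA, 27), (ORD, ATL, 12), (SEA, SEA, 20)}

{(ATL, JFK, 16), (DEN, DEN, 14), (HND, HND, 19), (HND, SEA, 8), (LHR, MIA, 27), (ORD, ATL, 12), (SEA, SEA, 20)}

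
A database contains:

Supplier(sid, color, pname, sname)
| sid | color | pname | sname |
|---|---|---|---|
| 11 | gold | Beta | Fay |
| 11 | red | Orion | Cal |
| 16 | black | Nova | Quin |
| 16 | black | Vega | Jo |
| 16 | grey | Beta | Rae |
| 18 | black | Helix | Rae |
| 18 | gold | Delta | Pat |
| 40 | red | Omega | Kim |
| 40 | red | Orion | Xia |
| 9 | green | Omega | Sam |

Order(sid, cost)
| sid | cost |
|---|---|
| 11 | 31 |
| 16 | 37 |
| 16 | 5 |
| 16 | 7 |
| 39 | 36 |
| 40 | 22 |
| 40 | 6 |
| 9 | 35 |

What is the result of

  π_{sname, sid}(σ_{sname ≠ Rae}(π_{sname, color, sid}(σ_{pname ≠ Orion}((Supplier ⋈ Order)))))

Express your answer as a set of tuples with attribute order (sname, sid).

{(Fay, 11), (Jo, 16), (Kim, 40), (Quin, 16), (Sam, 9)}

Joining Supplier and Order on sid yields {(11, gold, Beta, Fay, 31), (11, red, Orion, Cal, 31), (16, black, Nova, Quin, 37), (16, black, Nova, Quin, 5), (16, black, Nova, Quin, 7), (16, black, Vega, Jo, 37), (16, black, Vega, Jo, 5), (16, black, Vega, Jo, 7), (16, grey, Beta, Rae, 37), (16, grey, Beta, Rae, 5), (16, grey, Beta, Rae, 7), (40, red, Omega, Kim, 22), (40, red, Omega, Kim, 6), (40, red, Orion, Xia, 22), (40, red, Orion, Xia, 6), (9, green, Omega, Sam, 35)}.
Filtering on pname ≠ Orion leaves {(11, gold, Beta, Fay, 31), (16, black, Nova, Quin, 37), (16, black, Nova, Quin, 5), (16, black, Nova, Quin, 7), (16, black, Vega, Jo, 37), (16, black, Vega, Jo, 5), (16, black, Vega, Jo, 7), (16, grey, Beta, Rae, 37), (16, grey, Beta, Rae, 5), (16, grey, Beta, Rae, 7), (40, red, Omega, Kim, 22), (40, red, Omega, Kim, 6), (9, green, Omega, Sam, 35)}.
π[sname, color, sid]: project onto (sname, color, sid) (7 duplicate(s) eliminated) → {(Fay, gold, 11), (Jo, black, 16), (Kim, red, 40), (Quin, black, 16), (Rae, grey, 16), (Sam, green, 9)}
Filtering on sname ≠ Rae leaves {(Fay, gold, 11), (Jo, black, 16), (Kim, red, 40), (Quin, black, 16), (Sam, green, 9)}.
π[sname, sid]: project onto (sname, sid) → {(Fay, 11), (Jo, 16), (Kim, 40), (Quin, 16), (Sam, 9)}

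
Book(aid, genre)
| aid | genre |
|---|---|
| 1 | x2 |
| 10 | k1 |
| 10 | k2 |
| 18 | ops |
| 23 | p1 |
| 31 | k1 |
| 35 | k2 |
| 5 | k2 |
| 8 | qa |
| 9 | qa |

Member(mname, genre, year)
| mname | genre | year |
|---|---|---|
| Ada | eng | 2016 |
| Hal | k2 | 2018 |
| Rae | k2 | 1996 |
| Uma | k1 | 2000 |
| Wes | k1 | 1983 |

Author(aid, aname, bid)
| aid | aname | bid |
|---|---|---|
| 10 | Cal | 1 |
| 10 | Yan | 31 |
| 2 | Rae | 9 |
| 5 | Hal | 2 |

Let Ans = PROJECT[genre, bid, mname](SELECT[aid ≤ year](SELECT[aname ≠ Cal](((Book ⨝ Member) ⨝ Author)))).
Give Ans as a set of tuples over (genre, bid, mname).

Book ⋈ Member (natural join on genre): {(10, k1, Uma, 2000), (10, k1, Wes, 1983), (10, k2, Hal, 2018), (10, k2, Rae, 1996), (31, k1, Uma, 2000), (31, k1, Wes, 1983), (35, k2, Hal, 2018), (35, k2, Rae, 1996), (5, k2, Hal, 2018), (5, k2, Rae, 1996)}
(Book ⨝ Member) ⋈ Author (natural join on aid): {(10, k1, Uma, 2000, Cal, 1), (10, k1, Uma, 2000, Yan, 31), (10, k1, Wes, 1983, Cal, 1), (10, k1, Wes, 1983, Yan, 31), (10, k2, Hal, 2018, Cal, 1), (10, k2, Hal, 2018, Yan, 31), (10, k2, Rae, 1996, Cal, 1), (10, k2, Rae, 1996, Yan, 31), (5, k2, Hal, 2018, Hal, 2), (5, k2, Rae, 1996, Hal, 2)}
Selection aname ≠ Cal: {(10, k1, Uma, 2000, Yan, 31), (10, k1, Wes, 1983, Yan, 31), (10, k2, Hal, 2018, Yan, 31), (10, k2, Rae, 1996, Yan, 31), (5, k2, Hal, 2018, Hal, 2), (5, k2, Rae, 1996, Hal, 2)}
Selection aid ≤ year: {(10, k1, Uma, 2000, Yan, 31), (10, k1, Wes, 1983, Yan, 31), (10, k2, Hal, 2018, Yan, 31), (10, k2, Rae, 1996, Yan, 31), (5, k2, Hal, 2018, Hal, 2), (5, k2, Rae, 1996, Hal, 2)}
π_{genre, bid, mname} gives {(k1, 31, Uma), (k1, 31, Wes), (k2, 2, Hal), (k2, 2, Rae), (k2, 31, Hal), (k2, 31, Rae)}.

{(k1, 31, Uma), (k1, 31, Wes), (k2, 2, Hal), (k2, 2, Rae), (k2, 31, Hal), (k2, 31, Rae)}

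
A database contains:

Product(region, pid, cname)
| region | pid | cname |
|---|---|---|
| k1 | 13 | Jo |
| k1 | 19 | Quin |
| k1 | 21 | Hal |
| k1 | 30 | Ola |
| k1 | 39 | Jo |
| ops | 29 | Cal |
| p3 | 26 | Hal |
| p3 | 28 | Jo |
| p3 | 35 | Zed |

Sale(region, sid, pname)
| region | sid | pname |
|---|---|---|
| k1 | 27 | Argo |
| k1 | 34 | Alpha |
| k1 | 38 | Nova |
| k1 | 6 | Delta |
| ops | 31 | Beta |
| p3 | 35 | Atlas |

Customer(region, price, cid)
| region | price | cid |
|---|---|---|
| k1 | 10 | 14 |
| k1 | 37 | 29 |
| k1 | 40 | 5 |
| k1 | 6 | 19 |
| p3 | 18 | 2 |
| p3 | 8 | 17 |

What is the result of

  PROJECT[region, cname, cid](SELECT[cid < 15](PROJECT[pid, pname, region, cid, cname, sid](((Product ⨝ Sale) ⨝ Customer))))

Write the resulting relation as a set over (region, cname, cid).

{(k1, Hal, 14), (k1, Hal, 5), (k1, Jo, 14), (k1, Jo, 5), (k1, Ola, 14), (k1, Ola, 5), (k1, Quin, 14), (k1, Quin, 5), (p3, Hal, 2), (p3, Jo, 2), (p3, Zed, 2)}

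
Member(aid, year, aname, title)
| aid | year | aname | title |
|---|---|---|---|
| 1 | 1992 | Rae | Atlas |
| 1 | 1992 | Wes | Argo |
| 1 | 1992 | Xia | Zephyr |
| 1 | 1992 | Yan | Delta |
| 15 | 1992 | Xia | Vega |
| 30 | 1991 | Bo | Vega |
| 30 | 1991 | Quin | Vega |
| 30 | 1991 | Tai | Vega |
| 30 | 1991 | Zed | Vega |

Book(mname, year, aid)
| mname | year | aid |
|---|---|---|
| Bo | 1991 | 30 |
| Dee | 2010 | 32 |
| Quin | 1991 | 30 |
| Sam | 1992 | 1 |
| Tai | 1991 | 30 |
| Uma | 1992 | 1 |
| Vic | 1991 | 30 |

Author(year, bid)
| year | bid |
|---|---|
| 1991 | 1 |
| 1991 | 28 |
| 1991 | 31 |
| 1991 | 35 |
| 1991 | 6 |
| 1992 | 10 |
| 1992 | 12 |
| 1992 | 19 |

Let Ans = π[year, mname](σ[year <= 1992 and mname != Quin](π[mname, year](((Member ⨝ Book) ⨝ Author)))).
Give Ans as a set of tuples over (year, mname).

Natural join on aid, year: {(1, 1992, Rae, Atlas, Sam), (1, 1992, Rae, Atlas, Uma), (1, 1992, Wes, Argo, Sam), (1, 1992, Wes, Argo, Uma), (1, 1992, Xia, Zephyr, Sam), (1, 1992, Xia, Zephyr, Uma), (1, 1992, Yan, Delta, Sam), (1, 1992, Yan, Delta, Uma), (30, 1991, Bo, Vega, Bo), (30, 1991, Bo, Vega, Quin), (30, 1991, Bo, Vega, Tai), (30, 1991, Bo, Vega, Vic), (30, 1991, Quin, Vega, Bo), (30, 1991, Quin, Vega, Quin), (30, 1991, Quin, Vega, Tai), (30, 1991, Quin, Vega, Vic), (30, 1991, Tai, Vega, Bo), (30, 1991, Tai, Vega, Quin), (30, 1991, Tai, Vega, Tai), (30, 1991, Tai, Vega, Vic), (30, 1991, Zed, Vega, Bo), (30, 1991, Zed, Vega, Quin), (30, 1991, Zed, Vega, Tai), (30, 1991, Zed, Vega, Vic)}
Natural join on year: {(1, 1992, Rae, Atlas, Sam, 10), (1, 1992, Rae, Atlas, Sam, 12), (1, 1992, Rae, Atlas, Sam, 19), (1, 1992, Rae, Atlas, Uma, 10), (1, 1992, Rae, Atlas, Uma, 12), (1, 1992, Rae, Atlas, Uma, 19), (1, 1992, Wes, Argo, Sam, 10), (1, 1992, Wes, Argo, Sam, 12), (1, 1992, Wes, Argo, Sam, 19), (1, 1992, Wes, Argo, Uma, 10), (1, 1992, Wes, Argo, Uma, 12), (1, 1992, Wes, Argo, Uma, 19), (1, 1992, Xia, Zephyr, Sam, 10), (1, 1992, Xia, Zephyr, Sam, 12), (1, 1992, Xia, Zephyr, Sam, 19), (1, 1992, Xia, Zephyr, Uma, 10), (1, 1992, Xia, Zephyr, Uma, 12), (1, 1992, Xia, Zephyr, Uma, 19), (1, 1992, Yan, Delta, Sam, 10), (1, 1992, Yan, Delta, Sam, 12), (1, 1992, Yan, Delta, Sam, 19), (1, 1992, Yan, Delta, Uma, 10), (1, 1992, Yan, Delta, Uma, 12), (1, 1992, Yan, Delta, Uma, 19), (30, 1991, Bo, Vega, Bo, 1), (30, 1991, Bo, Vega, Bo, 28), (30, 1991, Bo, Vega, Bo, 31), (30, 1991, Bo, Vega, Bo, 35), (30, 1991, Bo, Vega, Bo, 6), (30, 1991, Bo, Vega, Quin, 1), (30, 1991, Bo, Vega, Quin, 28), (30, 1991, Bo, Vega, Quin, 31), (30, 1991, Bo, Vega, Quin, 35), (30, 1991, Bo, Vega, Quin, 6), (30, 1991, Bo, Vega, Tai, 1), (30, 1991, Bo, Vega, Tai, 28), (30, 1991, Bo, Vega, Tai, 31), (30, 1991, Bo, Vega, Tai, 35), (30, 1991, Bo, Vega, Tai, 6), (30, 1991, Bo, Vega, Vic, 1), (30, 1991, Bo, Vega, Vic, 28), (30, 1991, Bo, Vega, Vic, 31), (30, 1991, Bo, Vega, Vic, 35), (30, 1991, Bo, Vega, Vic, 6), (30, 1991, Quin, Vega, Bo, 1), (30, 1991, Quin, Vega, Bo, 28), (30, 1991, Quin, Vega, Bo, 31), (30, 1991, Quin, Vega, Bo, 35), (30, 1991, Quin, Vega, Bo, 6), (30, 1991, Quin, Vega, Quin, 1), (30, 1991, Quin, Vega, Quin, 28), (30, 1991, Quin, Vega, Quin, 31), (30, 1991, Quin, Vega, Quin, 35), (30, 1991, Quin, Vega, Quin, 6), (30, 1991, Quin, Vega, Tai, 1), (30, 1991, Quin, Vega, Tai, 28), (30, 1991, Quin, Vega, Tai, 31), (30, 1991, Quin, Vega, Tai, 35), (30, 1991, Quin, Vega, Tai, 6), (30, 1991, Quin, Vega, Vic, 1), (30, 1991, Quin, Vega, Vic, 28), (30, 1991, Quin, Vega, Vic, 31), (30, 1991, Quin, Vega, Vic, 35), (30, 1991, Quin, Vega, Vic, 6), (30, 1991, Tai, Vega, Bo, 1), (30, 1991, Tai, Vega, Bo, 28), (30, 1991, Tai, Vega, Bo, 31), (30, 1991, Tai, Vega, Bo, 35), (30, 1991, Tai, Vega, Bo, 6), (30, 1991, Tai, Vega, Quin, 1), (30, 1991, Tai, Vega, Quin, 28), (30, 1991, Tai, Vega, Quin, 31), (30, 1991, Tai, Vega, Quin, 35), (30, 1991, Tai, Vega, Quin, 6), (30, 1991, Tai, Vega, Tai, 1), (30, 1991, Tai, Vega, Tai, 28), (30, 1991, Tai, Vega, Tai, 31), (30, 1991, Tai, Vega, Tai, 35), (30, 1991, Tai, Vega, Tai, 6), (30, 1991, Tai, Vega, Vic, 1), (30, 1991, Tai, Vega, Vic, 28), (30, 1991, Tai, Vega, Vic, 31), (30, 1991, Tai, Vega, Vic, 35), (30, 1991, Tai, Vega, Vic, 6), (30, 1991, Zed, Vega, Bo, 1), (30, 1991, Zed, Vega, Bo, 28), (30, 1991, Zed, Vega, Bo, 31), (30, 1991, Zed, Vega, Bo, 35), (30, 1991, Zed, Vega, Bo, 6), (30, 1991, Zed, Vega, Quin, 1), (30, 1991, Zed, Vega, Quin, 28), (30, 1991, Zed, Vega, Quin, 31), (30, 1991, Zed, Vega, Quin, 35), (30, 1991, Zed, Vega, Quin, 6), (30, 1991, Zed, Vega, Tai, 1), (30, 1991, Zed, Vega, Tai, 28), (30, 1991, Zed, Vega, Tai, 31), (30, 1991, Zed, Vega, Tai, 35), (30, 1991, Zed, Vega, Tai, 6), (30, 1991, Zed, Vega, Vic, 1), (30, 1991, Zed, Vega, Vic, 28), (30, 1991, Zed, Vega, Vic, 31), (30, 1991, Zed, Vega, Vic, 35), (30, 1991, Zed, Vega, Vic, 6)}
π[mname, year]: project onto (mname, year) (98 duplicate(s) eliminated) → {(Bo, 1991), (Quin, 1991), (Sam, 1992), (Tai, 1991), (Uma, 1992), (Vic, 1991)}
Filtering on year <= 1992 and mname != Quin leaves {(Bo, 1991), (Sam, 1992), (Tai, 1991), (Uma, 1992), (Vic, 1991)}.
π[year, mname]: project onto (year, mname) → {(1991, Bo), (1991, Tai), (1991, Vic), (1992, Sam), (1992, Uma)}

{(1991, Bo), (1991, Tai), (1991, Vic), (1992, Sam), (1992, Uma)}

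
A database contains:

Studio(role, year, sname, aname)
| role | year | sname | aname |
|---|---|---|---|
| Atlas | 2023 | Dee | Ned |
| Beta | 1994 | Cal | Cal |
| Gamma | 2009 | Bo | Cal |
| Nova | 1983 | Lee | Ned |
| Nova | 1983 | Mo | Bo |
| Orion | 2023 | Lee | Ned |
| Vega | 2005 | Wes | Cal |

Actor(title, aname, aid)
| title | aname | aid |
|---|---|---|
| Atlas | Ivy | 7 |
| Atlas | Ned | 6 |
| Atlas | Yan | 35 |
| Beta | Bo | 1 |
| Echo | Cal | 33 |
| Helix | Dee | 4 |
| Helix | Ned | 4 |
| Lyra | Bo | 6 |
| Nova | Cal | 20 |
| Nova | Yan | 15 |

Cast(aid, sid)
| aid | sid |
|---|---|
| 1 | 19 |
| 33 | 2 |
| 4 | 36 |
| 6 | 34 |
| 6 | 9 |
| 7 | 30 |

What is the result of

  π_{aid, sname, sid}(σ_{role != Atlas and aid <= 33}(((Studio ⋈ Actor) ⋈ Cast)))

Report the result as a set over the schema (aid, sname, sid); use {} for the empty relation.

Natural join on aname: {(Atlas, 2023, Dee, Ned, Atlas, 6), (Atlas, 2023, Dee, Ned, Helix, 4), (Beta, 1994, Cal, Cal, Echo, 33), (Beta, 1994, Cal, Cal, Nova, 20), (Gamma, 2009, Bo, Cal, Echo, 33), (Gamma, 2009, Bo, Cal, Nova, 20), (Nova, 1983, Lee, Ned, Atlas, 6), (Nova, 1983, Lee, Ned, Helix, 4), (Nova, 1983, Mo, Bo, Beta, 1), (Nova, 1983, Mo, Bo, Lyra, 6), (Orion, 2023, Lee, Ned, Atlas, 6), (Orion, 2023, Lee, Ned, Helix, 4), (Vega, 2005, Wes, Cal, Echo, 33), (Vega, 2005, Wes, Cal, Nova, 20)}
Natural join on aid: {(Atlas, 2023, Dee, Ned, Atlas, 6, 34), (Atlas, 2023, Dee, Ned, Atlas, 6, 9), (Atlas, 2023, Dee, Ned, Helix, 4, 36), (Beta, 1994, Cal, Cal, Echo, 33, 2), (Gamma, 2009, Bo, Cal, Echo, 33, 2), (Nova, 1983, Lee, Ned, Atlas, 6, 34), (Nova, 1983, Lee, Ned, Atlas, 6, 9), (Nova, 1983, Lee, Ned, Helix, 4, 36), (Nova, 1983, Mo, Bo, Beta, 1, 19), (Nova, 1983, Mo, Bo, Lyra, 6, 34), (Nova, 1983, Mo, Bo, Lyra, 6, 9), (Orion, 2023, Lee, Ned, Atlas, 6, 34), (Orion, 2023, Lee, Ned, Atlas, 6, 9), (Orion, 2023, Lee, Ned, Helix, 4, 36), (Vega, 2005, Wes, Cal, Echo, 33, 2)}
Filtering on role != Atlas and aid <= 33 leaves {(Beta, 1994, Cal, Cal, Echo, 33, 2), (Gamma, 2009, Bo, Cal, Echo, 33, 2), (Nova, 1983, Lee, Ned, Atlas, 6, 34), (Nova, 1983, Lee, Ned, Atlas, 6, 9), (Nova, 1983, Lee, Ned, Helix, 4, 36), (Nova, 1983, Mo, Bo, Beta, 1, 19), (Nova, 1983, Mo, Bo, Lyra, 6, 34), (Nova, 1983, Mo, Bo, Lyra, 6, 9), (Orion, 2023, Lee, Ned, Atlas, 6, 34), (Orion, 2023, Lee, Ned, Atlas, 6, 9), (Orion, 2023, Lee, Ned, Helix, 4, 36), (Vega, 2005, Wes, Cal, Echo, 33, 2)}.
π[aid, sname, sid]: project onto (aid, sname, sid) (3 duplicate(s) eliminated) → {(1, Mo, 19), (33, Bo, 2), (33, Cal, 2), (33, Wes, 2), (4, Lee, 36), (6, Lee, 34), (6, Lee, 9), (6, Mo, 34), (6, Mo, 9)}

{(1, Mo, 19), (33, Bo, 2), (33, Cal, 2), (33, Wes, 2), (4, Lee, 36), (6, Lee, 34), (6, Lee, 9), (6, Mo, 34), (6, Mo, 9)}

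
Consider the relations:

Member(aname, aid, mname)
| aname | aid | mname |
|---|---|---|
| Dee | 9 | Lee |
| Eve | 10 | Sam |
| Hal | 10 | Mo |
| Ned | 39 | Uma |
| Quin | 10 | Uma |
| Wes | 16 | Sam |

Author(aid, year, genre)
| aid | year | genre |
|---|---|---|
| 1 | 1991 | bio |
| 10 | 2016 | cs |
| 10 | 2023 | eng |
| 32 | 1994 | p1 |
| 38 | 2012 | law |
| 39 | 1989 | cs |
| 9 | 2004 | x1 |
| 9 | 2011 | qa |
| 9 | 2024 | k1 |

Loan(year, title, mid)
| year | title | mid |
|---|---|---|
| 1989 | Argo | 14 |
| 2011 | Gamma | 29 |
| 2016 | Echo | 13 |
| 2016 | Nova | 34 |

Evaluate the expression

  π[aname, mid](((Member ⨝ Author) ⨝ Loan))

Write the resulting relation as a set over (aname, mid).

Joining Member and Author on aid yields {(Dee, 9, Lee, 2004, x1), (Dee, 9, Lee, 2011, qa), (Dee, 9, Lee, 2024, k1), (Eve, 10, Sam, 2016, cs), (Eve, 10, Sam, 2023, eng), (Hal, 10, Mo, 2016, cs), (Hal, 10, Mo, 2023, eng), (Ned, 39, Uma, 1989, cs), (Quin, 10, Uma, 2016, cs), (Quin, 10, Uma, 2023, eng)}.
Joining (Member ⨝ Author) and Loan on year yields {(Dee, 9, Lee, 2011, qa, Gamma, 29), (Eve, 10, Sam, 2016, cs, Echo, 13), (Eve, 10, Sam, 2016, cs, Nova, 34), (Hal, 10, Mo, 2016, cs, Echo, 13), (Hal, 10, Mo, 2016, cs, Nova, 34), (Ned, 39, Uma, 1989, cs, Argo, 14), (Quin, 10, Uma, 2016, cs, Echo, 13), (Quin, 10, Uma, 2016, cs, Nova, 34)}.
Projecting to aname, mid: {(Dee, 29), (Eve, 13), (Eve, 34), (Hal, 13), (Hal, 34), (Ned, 14), (Quin, 13), (Quin, 34)}

{(Dee, 29), (Eve, 13), (Eve, 34), (Hal, 13), (Hal, 34), (Ned, 14), (Quin, 13), (Quin, 34)}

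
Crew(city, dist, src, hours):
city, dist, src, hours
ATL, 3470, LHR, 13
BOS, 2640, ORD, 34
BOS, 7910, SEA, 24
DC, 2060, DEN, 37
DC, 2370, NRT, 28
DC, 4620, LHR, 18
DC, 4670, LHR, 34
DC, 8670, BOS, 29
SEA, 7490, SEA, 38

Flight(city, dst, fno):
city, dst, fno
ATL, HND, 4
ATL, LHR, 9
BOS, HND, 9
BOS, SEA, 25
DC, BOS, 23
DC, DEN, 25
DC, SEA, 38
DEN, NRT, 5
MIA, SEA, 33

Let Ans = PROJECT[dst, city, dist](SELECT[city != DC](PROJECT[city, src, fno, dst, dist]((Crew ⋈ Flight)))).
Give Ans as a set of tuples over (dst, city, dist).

Crew ⋈ Flight (natural join on city): {(ATL, 3470, LHR, 13, HND, 4), (ATL, 3470, LHR, 13, LHR, 9), (BOS, 2640, ORD, 34, HND, 9), (BOS, 2640, ORD, 34, SEA, 25), (BOS, 7910, SEA, 24, HND, 9), (BOS, 7910, SEA, 24, SEA, 25), (DC, 2060, DEN, 37, BOS, 23), (DC, 2060, DEN, 37, DEN, 25), (DC, 2060, DEN, 37, SEA, 38), (DC, 2370, NRT, 28, BOS, 23), (DC, 2370, NRT, 28, DEN, 25), (DC, 2370, NRT, 28, SEA, 38), (DC, 4620, LHR, 18, BOS, 23), (DC, 4620, LHR, 18, DEN, 25), (DC, 4620, LHR, 18, SEA, 38), (DC, 4670, LHR, 34, BOS, 23), (DC, 4670, LHR, 34, DEN, 25), (DC, 4670, LHR, 34, SEA, 38), (DC, 8670, BOS, 29, BOS, 23), (DC, 8670, BOS, 29, DEN, 25), (DC, 8670, BOS, 29, SEA, 38)}
Keep only column(s) city, src, fno, dst, dist: {(ATL, LHR, 4, HND, 3470), (ATL, LHR, 9, LHR, 3470), (BOS, ORD, 25, SEA, 2640), (BOS, ORD, 9, HND, 2640), (BOS, SEA, 25, SEA, 7910), (BOS, SEA, 9, HND, 7910), (DC, BOS, 23, BOS, 8670), (DC, BOS, 25, DEN, 8670), (DC, BOS, 38, SEA, 8670), (DC, DEN, 23, BOS, 2060), (DC, DEN, 25, DEN, 2060), (DC, DEN, 38, SEA, 2060), (DC, LHR, 23, BOS, 4620), (DC, LHR, 23, BOS, 4670), (DC, LHR, 25, DEN, 4620), (DC, LHR, 25, DEN, 4670), (DC, LHR, 38, SEA, 4620), (DC, LHR, 38, SEA, 4670), (DC, NRT, 23, BOS, 2370), (DC, NRT, 25, DEN, 2370), (DC, NRT, 38, SEA, 2370)}
Selection city != DC: {(ATL, LHR, 4, HND, 3470), (ATL, LHR, 9, LHR, 3470), (BOS, ORD, 25, SEA, 2640), (BOS, ORD, 9, HND, 2640), (BOS, SEA, 25, SEA, 7910), (BOS, SEA, 9, HND, 7910)}
Keep only column(s) dst, city, dist: {(HND, ATL, 3470), (HND, BOS, 2640), (HND, BOS, 7910), (LHR, ATL, 3470), (SEA, BOS, 2640), (SEA, BOS, 7910)}

{(HND, ATL, 3470), (HND, BOS, 2640), (HND, BOS, 7910), (LHR, ATL, 3470), (SEA, BOS, 2640), (SEA, BOS, 7910)}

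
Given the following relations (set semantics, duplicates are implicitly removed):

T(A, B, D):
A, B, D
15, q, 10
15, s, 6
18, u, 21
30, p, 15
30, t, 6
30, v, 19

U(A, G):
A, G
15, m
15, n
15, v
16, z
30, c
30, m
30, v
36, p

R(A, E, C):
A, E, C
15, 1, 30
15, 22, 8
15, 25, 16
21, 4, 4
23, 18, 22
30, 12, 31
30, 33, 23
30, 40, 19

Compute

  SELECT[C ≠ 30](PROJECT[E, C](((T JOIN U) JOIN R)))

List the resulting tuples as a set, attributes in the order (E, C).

{(12, 31), (22, 8), (25, 16), (33, 23), (40, 19)}

Natural join on A: {(15, q, 10, m), (15, q, 10, n), (15, q, 10, v), (15, s, 6, m), (15, s, 6, n), (15, s, 6, v), (30, p, 15, c), (30, p, 15, m), (30, p, 15, v), (30, t, 6, c), (30, t, 6, m), (30, t, 6, v), (30, v, 19, c), (30, v, 19, m), (30, v, 19, v)}
Natural join on A: {(15, q, 10, m, 1, 30), (15, q, 10, m, 22, 8), (15, q, 10, m, 25, 16), (15, q, 10, n, 1, 30), (15, q, 10, n, 22, 8), (15, q, 10, n, 25, 16), (15, q, 10, v, 1, 30), (15, q, 10, v, 22, 8), (15, q, 10, v, 25, 16), (15, s, 6, m, 1, 30), (15, s, 6, m, 22, 8), (15, s, 6, m, 25, 16), (15, s, 6, n, 1, 30), (15, s, 6, n, 22, 8), (15, s, 6, n, 25, 16), (15, s, 6, v, 1, 30), (15, s, 6, v, 22, 8), (15, s, 6, v, 25, 16), (30, p, 15, c, 12, 31), (30, p, 15, c, 33, 23), (30, p, 15, c, 40, 19), (30, p, 15, m, 12, 31), (30, p, 15, m, 33, 23), (30, p, 15, m, 40, 19), (30, p, 15, v, 12, 31), (30, p, 15, v, 33, 23), (30, p, 15, v, 40, 19), (30, t, 6, c, 12, 31), (30, t, 6, c, 33, 23), (30, t, 6, c, 40, 19), (30, t, 6, m, 12, 31), (30, t, 6, m, 33, 23), (30, t, 6, m, 40, 19), (30, t, 6, v, 12, 31), (30, t, 6, v, 33, 23), (30, t, 6, v, 40, 19), (30, v, 19, c, 12, 31), (30, v, 19, c, 33, 23), (30, v, 19, c, 40, 19), (30, v, 19, m, 12, 31), (30, v, 19, m, 33, 23), (30, v, 19, m, 40, 19), (30, v, 19, v, 12, 31), (30, v, 19, v, 33, 23), (30, v, 19, v, 40, 19)}
π[E, C]: project onto (E, C) (39 duplicate(s) eliminated) → {(1, 30), (12, 31), (22, 8), (25, 16), (33, 23), (40, 19)}
Apply σ_{C ≠ 30}; surviving tuples: {(12, 31), (22, 8), (25, 16), (33, 23), (40, 19)}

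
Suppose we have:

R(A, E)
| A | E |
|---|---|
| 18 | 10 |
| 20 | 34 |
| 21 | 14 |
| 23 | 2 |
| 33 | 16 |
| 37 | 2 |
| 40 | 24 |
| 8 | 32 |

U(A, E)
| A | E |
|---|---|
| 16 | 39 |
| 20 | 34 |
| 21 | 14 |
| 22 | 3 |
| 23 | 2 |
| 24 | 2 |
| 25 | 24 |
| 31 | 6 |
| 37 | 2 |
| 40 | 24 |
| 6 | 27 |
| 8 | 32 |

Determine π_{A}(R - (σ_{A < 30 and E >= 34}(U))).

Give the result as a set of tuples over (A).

{18, 21, 23, 33, 37, 40, 8}

Selection A < 30 and E >= 34: {(16, 39), (20, 34)}
Taking the difference: {(18, 10), (21, 14), (23, 2), (33, 16), (37, 2), (40, 24), (8, 32)}
π[A]: project onto (A) → {18, 21, 23, 33, 37, 40, 8}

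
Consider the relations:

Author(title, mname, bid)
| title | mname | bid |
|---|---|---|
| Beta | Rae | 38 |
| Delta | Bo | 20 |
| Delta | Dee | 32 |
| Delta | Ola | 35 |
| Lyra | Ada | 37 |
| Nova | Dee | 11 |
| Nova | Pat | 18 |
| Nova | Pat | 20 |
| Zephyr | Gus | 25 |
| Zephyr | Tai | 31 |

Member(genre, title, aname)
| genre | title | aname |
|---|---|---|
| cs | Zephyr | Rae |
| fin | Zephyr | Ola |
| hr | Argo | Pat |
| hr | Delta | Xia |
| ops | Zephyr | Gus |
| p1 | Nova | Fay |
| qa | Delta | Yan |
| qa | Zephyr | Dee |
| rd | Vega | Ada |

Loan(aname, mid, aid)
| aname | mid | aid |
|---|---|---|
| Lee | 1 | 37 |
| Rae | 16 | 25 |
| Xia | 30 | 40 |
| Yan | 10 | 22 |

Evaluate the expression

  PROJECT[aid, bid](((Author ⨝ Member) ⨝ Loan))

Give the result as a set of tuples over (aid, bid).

Author ⋈ Member (natural join on title): {(Delta, Bo, 20, hr, Xia), (Delta, Bo, 20, qa, Yan), (Delta, Dee, 32, hr, Xia), (Delta, Dee, 32, qa, Yan), (Delta, Ola, 35, hr, Xia), (Delta, Ola, 35, qa, Yan), (Nova, Dee, 11, p1, Fay), (Nova, Pat, 18, p1, Fay), (Nova, Pat, 20, p1, Fay), (Zephyr, Gus, 25, cs, Rae), (Zephyr, Gus, 25, fin, Ola), (Zephyr, Gus, 25, ops, Gus), (Zephyr, Gus, 25, qa, Dee), (Zephyr, Tai, 31, cs, Rae), (Zephyr, Tai, 31, fin, Ola), (Zephyr, Tai, 31, ops, Gus), (Zephyr, Tai, 31, qa, Dee)}
(Author ⨝ Member) ⋈ Loan (natural join on aname): {(Delta, Bo, 20, hr, Xia, 30, 40), (Delta, Bo, 20, qa, Yan, 10, 22), (Delta, Dee, 32, hr, Xia, 30, 40), (Delta, Dee, 32, qa, Yan, 10, 22), (Delta, Ola, 35, hr, Xia, 30, 40), (Delta, Ola, 35, qa, Yan, 10, 22), (Zephyr, Gus, 25, cs, Rae, 16, 25), (Zephyr, Tai, 31, cs, Rae, 16, 25)}
π_{aid, bid} gives {(22, 20), (22, 32), (22, 35), (25, 25), (25, 31), (40, 20), (40, 32), (40, 35)}.

{(22, 20), (22, 32), (22, 35), (25, 25), (25, 31), (40, 20), (40, 32), (40, 35)}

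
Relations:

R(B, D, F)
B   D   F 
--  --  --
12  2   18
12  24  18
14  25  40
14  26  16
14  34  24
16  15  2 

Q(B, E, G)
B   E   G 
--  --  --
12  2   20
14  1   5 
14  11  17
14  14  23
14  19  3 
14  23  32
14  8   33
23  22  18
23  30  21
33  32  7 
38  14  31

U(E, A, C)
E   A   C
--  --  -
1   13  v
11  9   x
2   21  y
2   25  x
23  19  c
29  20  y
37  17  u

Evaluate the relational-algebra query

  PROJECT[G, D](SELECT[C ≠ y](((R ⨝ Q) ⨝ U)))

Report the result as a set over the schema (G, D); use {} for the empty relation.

R ⋈ Q (natural join on B): {(12, 2, 18, 2, 20), (12, 24, 18, 2, 20), (14, 25, 40, 1, 5), (14, 25, 40, 11, 17), (14, 25, 40, 14, 23), (14, 25, 40, 19, 3), (14, 25, 40, 23, 32), (14, 25, 40, 8, 33), (14, 26, 16, 1, 5), (14, 26, 16, 11, 17), (14, 26, 16, 14, 23), (14, 26, 16, 19, 3), (14, 26, 16, 23, 32), (14, 26, 16, 8, 33), (14, 34, 24, 1, 5), (14, 34, 24, 11, 17), (14, 34, 24, 14, 23), (14, 34, 24, 19, 3), (14, 34, 24, 23, 32), (14, 34, 24, 8, 33)}
(R ⨝ Q) ⋈ U (natural join on E): {(12, 2, 18, 2, 20, 21, y), (12, 2, 18, 2, 20, 25, x), (12, 24, 18, 2, 20, 21, y), (12, 24, 18, 2, 20, 25, x), (14, 25, 40, 1, 5, 13, v), (14, 25, 40, 11, 17, 9, x), (14, 25, 40, 23, 32, 19, c), (14, 26, 16, 1, 5, 13, v), (14, 26, 16, 11, 17, 9, x), (14, 26, 16, 23, 32, 19, c), (14, 34, 24, 1, 5, 13, v), (14, 34, 24, 11, 17, 9, x), (14, 34, 24, 23, 32, 19, c)}
Filtering on C ≠ y leaves {(12, 2, 18, 2, 20, 25, x), (12, 24, 18, 2, 20, 25, x), (14, 25, 40, 1, 5, 13, v), (14, 25, 40, 11, 17, 9, x), (14, 25, 40, 23, 32, 19, c), (14, 26, 16, 1, 5, 13, v), (14, 26, 16, 11, 17, 9, x), (14, 26, 16, 23, 32, 19, c), (14, 34, 24, 1, 5, 13, v), (14, 34, 24, 11, 17, 9, x), (14, 34, 24, 23, 32, 19, c)}.
π[G, D]: project onto (G, D) → {(17, 25), (17, 26), (17, 34), (20, 2), (20, 24), (32, 25), (32, 26), (32, 34), (5, 25), (5, 26), (5, 34)}

{(17, 25), (17, 26), (17, 34), (20, 2), (20, 24), (32, 25), (32, 26), (32, 34), (5, 25), (5, 26), (5, 34)}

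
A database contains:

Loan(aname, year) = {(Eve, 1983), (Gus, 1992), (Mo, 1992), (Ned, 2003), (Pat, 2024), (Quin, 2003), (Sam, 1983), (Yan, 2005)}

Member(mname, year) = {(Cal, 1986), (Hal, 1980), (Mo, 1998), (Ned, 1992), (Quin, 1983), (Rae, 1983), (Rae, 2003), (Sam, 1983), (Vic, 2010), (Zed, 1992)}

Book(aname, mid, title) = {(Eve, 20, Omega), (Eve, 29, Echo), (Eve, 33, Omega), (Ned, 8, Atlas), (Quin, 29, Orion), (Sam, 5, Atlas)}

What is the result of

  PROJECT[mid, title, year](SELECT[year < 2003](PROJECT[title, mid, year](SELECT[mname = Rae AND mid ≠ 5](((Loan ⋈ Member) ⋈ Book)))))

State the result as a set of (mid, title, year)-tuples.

{(20, Omega, 1983), (29, Echo, 1983), (33, Omega, 1983)}

Natural join on year: {(Eve, 1983, Quin), (Eve, 1983, Rae), (Eve, 1983, Sam), (Gus, 1992, Ned), (Gus, 1992, Zed), (Mo, 1992, Ned), (Mo, 1992, Zed), (Ned, 2003, Rae), (Quin, 2003, Rae), (Sam, 1983, Quin), (Sam, 1983, Rae), (Sam, 1983, Sam)}
Natural join on aname: {(Eve, 1983, Quin, 20, Omega), (Eve, 1983, Quin, 29, Echo), (Eve, 1983, Quin, 33, Omega), (Eve, 1983, Rae, 20, Omega), (Eve, 1983, Rae, 29, Echo), (Eve, 1983, Rae, 33, Omega), (Eve, 1983, Sam, 20, Omega), (Eve, 1983, Sam, 29, Echo), (Eve, 1983, Sam, 33, Omega), (Ned, 2003, Rae, 8, Atlas), (Quin, 2003, Rae, 29, Orion), (Sam, 1983, Quin, 5, Atlas), (Sam, 1983, Rae, 5, Atlas), (Sam, 1983, Sam, 5, Atlas)}
Apply σ_{mname = Rae AND mid ≠ 5}; surviving tuples: {(Eve, 1983, Rae, 20, Omega), (Eve, 1983, Rae, 29, Echo), (Eve, 1983, Rae, 33, Omega), (Ned, 2003, Rae, 8, Atlas), (Quin, 2003, Rae, 29, Orion)}
π[title, mid, year]: project onto (title, mid, year) → {(Atlas, 8, 2003), (Echo, 29, 1983), (Omega, 20, 1983), (Omega, 33, 1983), (Orion, 29, 2003)}
Apply σ_{year < 2003}; surviving tuples: {(Echo, 29, 1983), (Omega, 20, 1983), (Omega, 33, 1983)}
π[mid, title, year]: project onto (mid, title, year) → {(20, Omega, 1983), (29, Echo, 1983), (33, Omega, 1983)}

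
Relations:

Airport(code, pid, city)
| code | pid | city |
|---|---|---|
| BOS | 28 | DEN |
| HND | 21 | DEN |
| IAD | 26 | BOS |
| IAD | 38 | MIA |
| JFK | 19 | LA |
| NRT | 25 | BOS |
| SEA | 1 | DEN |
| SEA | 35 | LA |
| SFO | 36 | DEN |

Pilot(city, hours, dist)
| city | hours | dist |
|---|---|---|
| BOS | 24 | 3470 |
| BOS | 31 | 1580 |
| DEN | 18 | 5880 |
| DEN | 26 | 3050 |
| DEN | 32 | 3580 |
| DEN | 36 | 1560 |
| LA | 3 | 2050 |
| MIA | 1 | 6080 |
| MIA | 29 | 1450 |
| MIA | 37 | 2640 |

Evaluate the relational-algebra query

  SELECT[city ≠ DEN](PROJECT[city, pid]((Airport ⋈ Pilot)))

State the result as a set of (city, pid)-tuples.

{(BOS, 25), (BOS, 26), (LA, 19), (LA, 35), (MIA, 38)}

Joining Airport and Pilot on city yields {(BOS, 28, DEN, 18, 5880), (BOS, 28, DEN, 26, 3050), (BOS, 28, DEN, 32, 3580), (BOS, 28, DEN, 36, 1560), (HND, 21, DEN, 18, 5880), (HND, 21, DEN, 26, 3050), (HND, 21, DEN, 32, 3580), (HND, 21, DEN, 36, 1560), (IAD, 26, BOS, 24, 3470), (IAD, 26, BOS, 31, 1580), (IAD, 38, MIA, 1, 6080), (IAD, 38, MIA, 29, 1450), (IAD, 38, MIA, 37, 2640), (JFK, 19, LA, 3, 2050), (NRT, 25, BOS, 24, 3470), (NRT, 25, BOS, 31, 1580), (SEA, 1, DEN, 18, 5880), (SEA, 1, DEN, 26, 3050), (SEA, 1, DEN, 32, 3580), (SEA, 1, DEN, 36, 1560), (SEA, 35, LA, 3, 2050), (SFO, 36, DEN, 18, 5880), (SFO, 36, DEN, 26, 3050), (SFO, 36, DEN, 32, 3580), (SFO, 36, DEN, 36, 1560)}.
π[city, pid]: project onto (city, pid) (16 duplicate(s) eliminated) → {(BOS, 25), (BOS, 26), (DEN, 1), (DEN, 21), (DEN, 28), (DEN, 36), (LA, 19), (LA, 35), (MIA, 38)}
Selection city ≠ DEN: {(BOS, 25), (BOS, 26), (LA, 19), (LA, 35), (MIA, 38)}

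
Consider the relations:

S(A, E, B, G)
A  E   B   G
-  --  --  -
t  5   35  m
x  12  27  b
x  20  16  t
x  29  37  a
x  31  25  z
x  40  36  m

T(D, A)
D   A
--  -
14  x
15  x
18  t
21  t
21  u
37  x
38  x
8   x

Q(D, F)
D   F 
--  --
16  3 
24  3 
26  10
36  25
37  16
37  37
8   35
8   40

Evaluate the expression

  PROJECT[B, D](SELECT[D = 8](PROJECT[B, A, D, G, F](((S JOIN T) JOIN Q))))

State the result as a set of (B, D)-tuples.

Joining S and T on A yields {(t, 5, 35, m, 18), (t, 5, 35, m, 21), (x, 12, 27, b, 14), (x, 12, 27, b, 15), (x, 12, 27, b, 37), (x, 12, 27, b, 38), (x, 12, 27, b, 8), (x, 20, 16, t, 14), (x, 20, 16, t, 15), (x, 20, 16, t, 37), (x, 20, 16, t, 38), (x, 20, 16, t, 8), (x, 29, 37, a, 14), (x, 29, 37, a, 15), (x, 29, 37, a, 37), (x, 29, 37, a, 38), (x, 29, 37, a, 8), (x, 31, 25, z, 14), (x, 31, 25, z, 15), (x, 31, 25, z, 37), (x, 31, 25, z, 38), (x, 31, 25, z, 8), (x, 40, 36, m, 14), (x, 40, 36, m, 15), (x, 40, 36, m, 37), (x, 40, 36, m, 38), (x, 40, 36, m, 8)}.
Joining (S JOIN T) and Q on D yields {(x, 12, 27, b, 37, 16), (x, 12, 27, b, 37, 37), (x, 12, 27, b, 8, 35), (x, 12, 27, b, 8, 40), (x, 20, 16, t, 37, 16), (x, 20, 16, t, 37, 37), (x, 20, 16, t, 8, 35), (x, 20, 16, t, 8, 40), (x, 29, 37, a, 37, 16), (x, 29, 37, a, 37, 37), (x, 29, 37, a, 8, 35), (x, 29, 37, a, 8, 40), (x, 31, 25, z, 37, 16), (x, 31, 25, z, 37, 37), (x, 31, 25, z, 8, 35), (x, 31, 25, z, 8, 40), (x, 40, 36, m, 37, 16), (x, 40, 36, m, 37, 37), (x, 40, 36, m, 8, 35), (x, 40, 36, m, 8, 40)}.
Projecting to B, A, D, G, F: {(16, x, 37, t, 16), (16, x, 37, t, 37), (16, x, 8, t, 35), (16, x, 8, t, 40), (25, x, 37, z, 16), (25, x, 37, z, 37), (25, x, 8, z, 35), (25, x, 8, z, 40), (27, x, 37, b, 16), (27, x, 37, b, 37), (27, x, 8, b, 35), (27, x, 8, b, 40), (36, x, 37, m, 16), (36, x, 37, m, 37), (36, x, 8, m, 35), (36, x, 8, m, 40), (37, x, 37, a, 16), (37, x, 37, a, 37), (37, x, 8, a, 35), (37, x, 8, a, 40)}
Selection D = 8: {(16, x, 8, t, 35), (16, x, 8, t, 40), (25, x, 8, z, 35), (25, x, 8, z, 40), (27, x, 8, b, 35), (27, x, 8, b, 40), (36, x, 8, m, 35), (36, x, 8, m, 40), (37, x, 8, a, 35), (37, x, 8, a, 40)}
Projecting to B, D (5 duplicate(s) eliminated): {(16, 8), (25, 8), (27, 8), (36, 8), (37, 8)}

{(16, 8), (25, 8), (27, 8), (36, 8), (37, 8)}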